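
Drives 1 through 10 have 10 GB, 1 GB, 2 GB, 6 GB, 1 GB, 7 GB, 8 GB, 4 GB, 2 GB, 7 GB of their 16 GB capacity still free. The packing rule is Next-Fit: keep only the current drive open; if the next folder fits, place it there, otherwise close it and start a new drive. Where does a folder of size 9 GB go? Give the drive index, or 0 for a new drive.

Next-Fit only looks at drive 10, which has 7 GB free.
9 GB does not fit, so a new drive is opened.

0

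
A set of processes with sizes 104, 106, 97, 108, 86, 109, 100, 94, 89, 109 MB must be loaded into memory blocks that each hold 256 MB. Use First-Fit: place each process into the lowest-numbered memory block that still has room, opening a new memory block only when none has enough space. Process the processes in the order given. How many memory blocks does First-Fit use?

5 memory blocks

memory block 1: place 104 MB, 152 MB left
memory block 1: place 106 MB, 46 MB left
memory block 2: place 97 MB, 159 MB left
memory block 2: place 108 MB, 51 MB left
memory block 3: place 86 MB, 170 MB left
memory block 3: place 109 MB, 61 MB left
memory block 4: place 100 MB, 156 MB left
memory block 4: place 94 MB, 62 MB left
memory block 5: place 89 MB, 167 MB left
memory block 5: place 109 MB, 58 MB left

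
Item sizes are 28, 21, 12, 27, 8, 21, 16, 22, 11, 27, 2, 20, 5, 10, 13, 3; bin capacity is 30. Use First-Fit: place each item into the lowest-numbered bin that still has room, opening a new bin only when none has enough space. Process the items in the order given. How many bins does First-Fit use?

Put 28 in bin 1; 2 remain.
Put 21 in bin 2; 9 remain.
Put 12 in bin 3; 18 remain.
Put 27 in bin 4; 3 remain.
Put 8 in bin 2; 1 remain.
Put 21 in bin 5; 9 remain.
Put 16 in bin 3; 2 remain.
Put 22 in bin 6; 8 remain.
Put 11 in bin 7; 19 remain.
Put 27 in bin 8; 3 remain.
Put 2 in bin 1; 0 remain.
Put 20 in bin 9; 10 remain.
Put 5 in bin 5; 4 remain.
Put 10 in bin 7; 9 remain.
Put 13 in bin 10; 17 remain.
Put 3 in bin 4; 0 remain.

10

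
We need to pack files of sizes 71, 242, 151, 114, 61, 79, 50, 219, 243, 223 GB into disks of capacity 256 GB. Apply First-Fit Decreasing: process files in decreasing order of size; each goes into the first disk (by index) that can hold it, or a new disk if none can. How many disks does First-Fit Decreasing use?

Sorted descending: 243, 242, 223, 219, 151, 114, 79, 71, 61, 50.
Put 243 GB in disk 1; 13 GB remain.
Put 242 GB in disk 2; 14 GB remain.
Put 223 GB in disk 3; 33 GB remain.
Put 219 GB in disk 4; 37 GB remain.
Put 151 GB in disk 5; 105 GB remain.
Put 114 GB in disk 6; 142 GB remain.
Put 79 GB in disk 5; 26 GB remain.
Put 71 GB in disk 6; 71 GB remain.
Put 61 GB in disk 6; 10 GB remain.
Put 50 GB in disk 7; 206 GB remain.

7 disks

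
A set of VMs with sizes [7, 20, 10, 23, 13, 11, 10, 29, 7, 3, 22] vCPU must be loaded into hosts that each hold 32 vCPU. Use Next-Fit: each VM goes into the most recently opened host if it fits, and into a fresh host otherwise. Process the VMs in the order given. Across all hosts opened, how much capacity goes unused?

69

host 1: place 7 vCPU, 25 vCPU left
host 1: place 20 vCPU, 5 vCPU left
host 2: place 10 vCPU, 22 vCPU left
host 3: place 23 vCPU, 9 vCPU left
host 4: place 13 vCPU, 19 vCPU left
host 4: place 11 vCPU, 8 vCPU left
host 5: place 10 vCPU, 22 vCPU left
host 6: place 29 vCPU, 3 vCPU left
host 7: place 7 vCPU, 25 vCPU left
host 7: place 3 vCPU, 22 vCPU left
host 7: place 22 vCPU, 0 vCPU left
7 hosts × 32 vCPU = 224 vCPU; used 155 vCPU; unused 69 vCPU.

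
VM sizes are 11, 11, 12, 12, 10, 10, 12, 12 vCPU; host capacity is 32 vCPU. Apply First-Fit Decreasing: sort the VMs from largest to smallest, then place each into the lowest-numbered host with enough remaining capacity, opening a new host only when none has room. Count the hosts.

4

Sorted descending: 12, 12, 12, 12, 11, 11, 10, 10.
host 1: place 12 vCPU, 20 vCPU left
host 1: place 12 vCPU, 8 vCPU left
host 2: place 12 vCPU, 20 vCPU left
host 2: place 12 vCPU, 8 vCPU left
host 3: place 11 vCPU, 21 vCPU left
host 3: place 11 vCPU, 10 vCPU left
host 3: place 10 vCPU, 0 vCPU left
host 4: place 10 vCPU, 22 vCPU left
Final hosts: [12,12] [12,12] [11,11,10] [10].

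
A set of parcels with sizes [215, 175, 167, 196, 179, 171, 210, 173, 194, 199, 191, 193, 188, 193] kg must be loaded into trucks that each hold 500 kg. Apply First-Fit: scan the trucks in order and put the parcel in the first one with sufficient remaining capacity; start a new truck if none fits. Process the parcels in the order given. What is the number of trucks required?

Put 215 kg in truck 1; 285 kg remain.
Put 175 kg in truck 1; 110 kg remain.
Put 167 kg in truck 2; 333 kg remain.
Put 196 kg in truck 2; 137 kg remain.
Put 179 kg in truck 3; 321 kg remain.
Put 171 kg in truck 3; 150 kg remain.
Put 210 kg in truck 4; 290 kg remain.
Put 173 kg in truck 4; 117 kg remain.
Put 194 kg in truck 5; 306 kg remain.
Put 199 kg in truck 5; 107 kg remain.
Put 191 kg in truck 6; 309 kg remain.
Put 193 kg in truck 6; 116 kg remain.
Put 188 kg in truck 7; 312 kg remain.
Put 193 kg in truck 7; 119 kg remain.

7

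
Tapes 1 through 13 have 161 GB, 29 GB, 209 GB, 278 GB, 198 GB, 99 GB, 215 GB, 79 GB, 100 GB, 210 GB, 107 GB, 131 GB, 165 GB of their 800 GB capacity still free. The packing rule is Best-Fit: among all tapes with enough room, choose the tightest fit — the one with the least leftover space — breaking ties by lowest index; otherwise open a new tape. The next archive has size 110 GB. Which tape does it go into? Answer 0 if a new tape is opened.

12

Tapes with room: tape 1 (161 GB), tape 3 (209 GB), tape 4 (278 GB), tape 5 (198 GB), tape 7 (215 GB), tape 10 (210 GB), tape 12 (131 GB), tape 13 (165 GB).
Tightest fit is tape 12 with 131 GB free.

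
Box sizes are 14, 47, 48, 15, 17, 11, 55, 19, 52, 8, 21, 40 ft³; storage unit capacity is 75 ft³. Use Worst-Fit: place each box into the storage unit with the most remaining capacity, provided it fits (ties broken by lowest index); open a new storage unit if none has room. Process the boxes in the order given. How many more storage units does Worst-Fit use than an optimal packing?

1

Worst-Fit: [14,47] [48,15] [17,11,19,8] [55] [52,21] [40] → 6 storage units.
Total size 347 ft³; any packing needs at least ⌈347/75⌉ = 5 storage units.
An optimal packing achieves that bound: [55,19] [52,21] [48,17,8] [47,15,11] [40,14] → 5 storage units.
Excess: 6 − 5 = 1.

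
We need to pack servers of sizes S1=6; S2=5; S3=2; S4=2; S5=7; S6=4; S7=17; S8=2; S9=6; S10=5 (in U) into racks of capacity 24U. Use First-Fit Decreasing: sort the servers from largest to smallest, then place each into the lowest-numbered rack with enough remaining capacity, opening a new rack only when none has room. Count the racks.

3

Sorted descending: 17, 7, 6, 6, 5, 5, 4, 2, 2, 2.
Put 17U in rack 1; 7U remain.
Put 7U in rack 1; 0U remain.
Put 6U in rack 2; 18U remain.
Put 6U in rack 2; 12U remain.
Put 5U in rack 2; 7U remain.
Put 5U in rack 2; 2U remain.
Put 4U in rack 3; 20U remain.
Put 2U in rack 2; 0U remain.
Put 2U in rack 3; 18U remain.
Put 2U in rack 3; 16U remain.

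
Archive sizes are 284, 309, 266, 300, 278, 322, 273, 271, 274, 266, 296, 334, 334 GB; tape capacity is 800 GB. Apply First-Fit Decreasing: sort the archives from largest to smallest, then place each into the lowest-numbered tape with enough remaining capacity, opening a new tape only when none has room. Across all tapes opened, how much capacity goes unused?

1793

Sorted descending: 334, 334, 322, 309, 300, 296, 284, 278, 274, 273, 271, 266, 266.
334 GB → tape 1 (remaining 466 GB)
334 GB → tape 1 (remaining 132 GB)
322 GB → tape 2 (remaining 478 GB)
309 GB → tape 2 (remaining 169 GB)
300 GB → tape 3 (remaining 500 GB)
296 GB → tape 3 (remaining 204 GB)
284 GB → tape 4 (remaining 516 GB)
278 GB → tape 4 (remaining 238 GB)
274 GB → tape 5 (remaining 526 GB)
273 GB → tape 5 (remaining 253 GB)
271 GB → tape 6 (remaining 529 GB)
266 GB → tape 6 (remaining 263 GB)
266 GB → tape 7 (remaining 534 GB)
7 tapes × 800 GB = 5600 GB; used 3807 GB; unused 1793 GB.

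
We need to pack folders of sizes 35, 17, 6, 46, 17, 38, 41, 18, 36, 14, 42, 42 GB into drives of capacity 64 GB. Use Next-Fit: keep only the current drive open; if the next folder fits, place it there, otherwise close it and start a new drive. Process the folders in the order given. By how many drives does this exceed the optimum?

Next-Fit: [35,17,6] [46,17] [38] [41,18] [36,14] [42] [42] → 7 drives.
7 folders exceed 32 GB (half the capacity), and no two of those can share a drive, so at least 7 drives are needed.
So 7 is already optimal.

0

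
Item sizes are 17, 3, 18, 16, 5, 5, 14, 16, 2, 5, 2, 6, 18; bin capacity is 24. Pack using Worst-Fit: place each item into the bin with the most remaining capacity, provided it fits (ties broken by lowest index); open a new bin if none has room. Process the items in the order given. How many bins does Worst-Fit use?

17 → bin 1 (remaining 7)
3 → bin 1 (remaining 4)
18 → bin 2 (remaining 6)
16 → bin 3 (remaining 8)
5 → bin 3 (remaining 3)
5 → bin 2 (remaining 1)
14 → bin 4 (remaining 10)
16 → bin 5 (remaining 8)
2 → bin 4 (remaining 8)
5 → bin 4 (remaining 3)
2 → bin 5 (remaining 6)
6 → bin 5 (remaining 0)
18 → bin 6 (remaining 6)

6 bins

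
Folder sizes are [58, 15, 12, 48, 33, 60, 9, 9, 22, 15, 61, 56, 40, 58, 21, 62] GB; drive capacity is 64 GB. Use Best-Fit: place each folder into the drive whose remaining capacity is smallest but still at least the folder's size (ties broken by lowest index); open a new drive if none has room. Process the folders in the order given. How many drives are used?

58 GB → drive 1 (remaining 6 GB)
15 GB → drive 2 (remaining 49 GB)
12 GB → drive 2 (remaining 37 GB)
48 GB → drive 3 (remaining 16 GB)
33 GB → drive 2 (remaining 4 GB)
60 GB → drive 4 (remaining 4 GB)
9 GB → drive 3 (remaining 7 GB)
9 GB → drive 5 (remaining 55 GB)
22 GB → drive 5 (remaining 33 GB)
15 GB → drive 5 (remaining 18 GB)
61 GB → drive 6 (remaining 3 GB)
56 GB → drive 7 (remaining 8 GB)
40 GB → drive 8 (remaining 24 GB)
58 GB → drive 9 (remaining 6 GB)
21 GB → drive 8 (remaining 3 GB)
62 GB → drive 10 (remaining 2 GB)
Final drives: [58] [15,12,33] [48,9] [60] [9,22,15] [61] [56] [40,21] [58] [62].

10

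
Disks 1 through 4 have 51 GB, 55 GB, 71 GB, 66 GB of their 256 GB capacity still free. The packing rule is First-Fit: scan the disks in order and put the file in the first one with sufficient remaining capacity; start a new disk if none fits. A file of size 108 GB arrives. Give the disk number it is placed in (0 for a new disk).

No disk has ≥ 108 GB free, so a new disk is opened.

0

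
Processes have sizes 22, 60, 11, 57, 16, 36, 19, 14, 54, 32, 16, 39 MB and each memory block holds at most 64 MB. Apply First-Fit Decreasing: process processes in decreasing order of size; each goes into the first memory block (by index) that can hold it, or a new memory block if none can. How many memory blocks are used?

7 memory blocks

Sorted descending: 60, 57, 54, 39, 36, 32, 22, 19, 16, 16, 14, 11.
Put 60 MB in memory block 1; 4 MB remain.
Put 57 MB in memory block 2; 7 MB remain.
Put 54 MB in memory block 3; 10 MB remain.
Put 39 MB in memory block 4; 25 MB remain.
Put 36 MB in memory block 5; 28 MB remain.
Put 32 MB in memory block 6; 32 MB remain.
Put 22 MB in memory block 4; 3 MB remain.
Put 19 MB in memory block 5; 9 MB remain.
Put 16 MB in memory block 6; 16 MB remain.
Put 16 MB in memory block 6; 0 MB remain.
Put 14 MB in memory block 7; 50 MB remain.
Put 11 MB in memory block 7; 39 MB remain.
Final memory blocks: [60] [57] [54] [39,22] [36,19] [32,16,16] [14,11].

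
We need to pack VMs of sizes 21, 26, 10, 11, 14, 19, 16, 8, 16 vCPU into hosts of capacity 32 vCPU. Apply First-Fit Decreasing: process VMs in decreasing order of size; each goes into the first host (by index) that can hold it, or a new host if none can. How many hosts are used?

5

Sorted descending: 26, 21, 19, 16, 16, 14, 11, 10, 8.
host 1: place 26 vCPU, 6 vCPU left
host 2: place 21 vCPU, 11 vCPU left
host 3: place 19 vCPU, 13 vCPU left
host 4: place 16 vCPU, 16 vCPU left
host 4: place 16 vCPU, 0 vCPU left
host 5: place 14 vCPU, 18 vCPU left
host 2: place 11 vCPU, 0 vCPU left
host 3: place 10 vCPU, 3 vCPU left
host 5: place 8 vCPU, 10 vCPU left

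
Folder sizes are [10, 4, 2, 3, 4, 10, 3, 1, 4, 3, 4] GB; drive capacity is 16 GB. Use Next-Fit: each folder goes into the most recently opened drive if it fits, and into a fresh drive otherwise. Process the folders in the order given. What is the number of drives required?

4 drives

drive 1: place 10 GB, 6 GB left
drive 1: place 4 GB, 2 GB left
drive 1: place 2 GB, 0 GB left
drive 2: place 3 GB, 13 GB left
drive 2: place 4 GB, 9 GB left
drive 3: place 10 GB, 6 GB left
drive 3: place 3 GB, 3 GB left
drive 3: place 1 GB, 2 GB left
drive 4: place 4 GB, 12 GB left
drive 4: place 3 GB, 9 GB left
drive 4: place 4 GB, 5 GB left
Final drives: [10,4,2] [3,4] [10,3,1] [4,3,4].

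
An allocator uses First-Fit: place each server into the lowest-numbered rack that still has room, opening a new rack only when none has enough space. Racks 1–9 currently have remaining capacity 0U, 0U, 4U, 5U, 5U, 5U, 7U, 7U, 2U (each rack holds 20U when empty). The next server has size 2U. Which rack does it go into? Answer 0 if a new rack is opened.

3

Racks with room: rack 3 (4U), rack 4 (5U), rack 5 (5U), rack 6 (5U), rack 7 (7U), rack 8 (7U), rack 9 (2U).
The first with room is rack 3.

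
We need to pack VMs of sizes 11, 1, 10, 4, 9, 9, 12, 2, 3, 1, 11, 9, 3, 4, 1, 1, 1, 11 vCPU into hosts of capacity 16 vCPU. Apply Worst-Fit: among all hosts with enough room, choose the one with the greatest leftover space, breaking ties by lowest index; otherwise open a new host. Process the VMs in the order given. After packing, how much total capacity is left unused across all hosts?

25

host 1: place 11 vCPU, 5 vCPU left
host 1: place 1 vCPU, 4 vCPU left
host 2: place 10 vCPU, 6 vCPU left
host 2: place 4 vCPU, 2 vCPU left
host 3: place 9 vCPU, 7 vCPU left
host 4: place 9 vCPU, 7 vCPU left
host 5: place 12 vCPU, 4 vCPU left
host 3: place 2 vCPU, 5 vCPU left
host 4: place 3 vCPU, 4 vCPU left
host 3: place 1 vCPU, 4 vCPU left
host 6: place 11 vCPU, 5 vCPU left
host 7: place 9 vCPU, 7 vCPU left
host 7: place 3 vCPU, 4 vCPU left
host 6: place 4 vCPU, 1 vCPU left
host 1: place 1 vCPU, 3 vCPU left
host 3: place 1 vCPU, 3 vCPU left
host 4: place 1 vCPU, 3 vCPU left
host 8: place 11 vCPU, 5 vCPU left
8 hosts × 16 vCPU = 128 vCPU; used 103 vCPU; unused 25 vCPU.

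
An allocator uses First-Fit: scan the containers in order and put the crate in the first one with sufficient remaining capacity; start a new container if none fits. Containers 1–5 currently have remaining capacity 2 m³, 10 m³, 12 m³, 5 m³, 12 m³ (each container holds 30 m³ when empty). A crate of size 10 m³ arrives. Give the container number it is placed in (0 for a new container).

Containers with room: container 2 (10 m³), container 3 (12 m³), container 5 (12 m³).
The first with room is container 2.

2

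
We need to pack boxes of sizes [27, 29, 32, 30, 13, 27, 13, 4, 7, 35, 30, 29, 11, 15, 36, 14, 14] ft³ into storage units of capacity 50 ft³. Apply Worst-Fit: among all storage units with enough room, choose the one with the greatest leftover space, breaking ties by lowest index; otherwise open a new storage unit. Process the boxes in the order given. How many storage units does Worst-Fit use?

9 storage units

storage unit 1: place 27 ft³, 23 ft³ left
storage unit 2: place 29 ft³, 21 ft³ left
storage unit 3: place 32 ft³, 18 ft³ left
storage unit 4: place 30 ft³, 20 ft³ left
storage unit 1: place 13 ft³, 10 ft³ left
storage unit 5: place 27 ft³, 23 ft³ left
storage unit 5: place 13 ft³, 10 ft³ left
storage unit 2: place 4 ft³, 17 ft³ left
storage unit 4: place 7 ft³, 13 ft³ left
storage unit 6: place 35 ft³, 15 ft³ left
storage unit 7: place 30 ft³, 20 ft³ left
storage unit 8: place 29 ft³, 21 ft³ left
storage unit 8: place 11 ft³, 10 ft³ left
storage unit 7: place 15 ft³, 5 ft³ left
storage unit 9: place 36 ft³, 14 ft³ left
storage unit 3: place 14 ft³, 4 ft³ left
storage unit 2: place 14 ft³, 3 ft³ left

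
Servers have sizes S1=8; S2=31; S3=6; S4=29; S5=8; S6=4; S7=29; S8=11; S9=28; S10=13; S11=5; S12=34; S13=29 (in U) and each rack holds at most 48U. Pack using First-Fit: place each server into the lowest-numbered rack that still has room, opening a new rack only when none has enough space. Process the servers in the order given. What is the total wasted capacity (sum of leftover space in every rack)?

S1 (8U) → rack 1 (remaining 40U)
S2 (31U) → rack 1 (remaining 9U)
S3 (6U) → rack 1 (remaining 3U)
S4 (29U) → rack 2 (remaining 19U)
S5 (8U) → rack 2 (remaining 11U)
S6 (4U) → rack 2 (remaining 7U)
S7 (29U) → rack 3 (remaining 19U)
S8 (11U) → rack 3 (remaining 8U)
S9 (28U) → rack 4 (remaining 20U)
S10 (13U) → rack 4 (remaining 7U)
S11 (5U) → rack 2 (remaining 2U)
S12 (34U) → rack 5 (remaining 14U)
S13 (29U) → rack 6 (remaining 19U)
6 racks × 48U = 288U; used 235U; unused 53U.

53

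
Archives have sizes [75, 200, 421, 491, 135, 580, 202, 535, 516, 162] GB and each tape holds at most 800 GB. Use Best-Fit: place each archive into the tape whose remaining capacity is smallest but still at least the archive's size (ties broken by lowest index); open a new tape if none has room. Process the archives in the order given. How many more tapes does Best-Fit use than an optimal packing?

0

Best-Fit: [75,200,421] [491,135,162] [580,202] [535] [516] → 5 tapes.
Total size 3317 GB; any packing needs at least ⌈3317/800⌉ = 5 tapes.
So 5 is already optimal.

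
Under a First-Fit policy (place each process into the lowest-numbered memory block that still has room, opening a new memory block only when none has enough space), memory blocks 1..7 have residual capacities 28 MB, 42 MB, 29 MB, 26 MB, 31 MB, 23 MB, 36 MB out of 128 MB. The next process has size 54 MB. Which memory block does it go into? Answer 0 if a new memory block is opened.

0

No memory block has ≥ 54 MB free, so a new memory block is opened.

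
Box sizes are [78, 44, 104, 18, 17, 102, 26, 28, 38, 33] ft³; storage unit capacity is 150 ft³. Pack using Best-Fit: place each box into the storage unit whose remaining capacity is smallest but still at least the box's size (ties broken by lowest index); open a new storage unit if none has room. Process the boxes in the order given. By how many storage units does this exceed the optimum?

0

Best-Fit: [78,44,18] [104,17,26] [102,28] [38,33] → 4 storage units.
Total size 488 ft³; any packing needs at least ⌈488/150⌉ = 4 storage units.
So 4 is already optimal.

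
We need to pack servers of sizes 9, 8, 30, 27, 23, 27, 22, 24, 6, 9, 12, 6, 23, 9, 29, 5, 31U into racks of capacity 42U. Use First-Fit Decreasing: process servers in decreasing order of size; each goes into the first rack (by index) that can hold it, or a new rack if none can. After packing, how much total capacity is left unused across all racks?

Sorted descending: 31, 30, 29, 27, 27, 24, 23, 23, 22, 12, 9, 9, 9, 8, 6, 6, 5.
rack 1: place 31U, 11U left
rack 2: place 30U, 12U left
rack 3: place 29U, 13U left
rack 4: place 27U, 15U left
rack 5: place 27U, 15U left
rack 6: place 24U, 18U left
rack 7: place 23U, 19U left
rack 8: place 23U, 19U left
rack 9: place 22U, 20U left
rack 2: place 12U, 0U left
rack 1: place 9U, 2U left
rack 3: place 9U, 4U left
rack 4: place 9U, 6U left
rack 5: place 8U, 7U left
rack 4: place 6U, 0U left
rack 5: place 6U, 1U left
rack 6: place 5U, 13U left
9 racks × 42U = 378U; used 300U; unused 78U.

78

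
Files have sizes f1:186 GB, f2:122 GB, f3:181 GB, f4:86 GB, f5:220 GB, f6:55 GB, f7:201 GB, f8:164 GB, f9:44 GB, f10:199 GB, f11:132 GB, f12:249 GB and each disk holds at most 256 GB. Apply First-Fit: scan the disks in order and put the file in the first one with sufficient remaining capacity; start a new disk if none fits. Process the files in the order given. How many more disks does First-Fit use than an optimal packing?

1

First-Fit: [186,55] [122,86,44] [181] [220] [201] [164] [199] [132] [249] → 9 disks.
Total size 1839 GB; any packing needs at least ⌈1839/256⌉ = 8 disks.
An optimal packing achieves that bound: [249] [220] [201,55] [199,44] [186] [181] [164,86] [132,122] → 8 disks.
Excess: 9 − 8 = 1.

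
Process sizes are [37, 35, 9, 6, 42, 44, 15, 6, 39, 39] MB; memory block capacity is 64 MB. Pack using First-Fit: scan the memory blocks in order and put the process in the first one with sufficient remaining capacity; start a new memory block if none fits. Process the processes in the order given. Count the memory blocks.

memory block 1: place 37 MB, 27 MB left
memory block 2: place 35 MB, 29 MB left
memory block 1: place 9 MB, 18 MB left
memory block 1: place 6 MB, 12 MB left
memory block 3: place 42 MB, 22 MB left
memory block 4: place 44 MB, 20 MB left
memory block 2: place 15 MB, 14 MB left
memory block 1: place 6 MB, 6 MB left
memory block 5: place 39 MB, 25 MB left
memory block 6: place 39 MB, 25 MB left

6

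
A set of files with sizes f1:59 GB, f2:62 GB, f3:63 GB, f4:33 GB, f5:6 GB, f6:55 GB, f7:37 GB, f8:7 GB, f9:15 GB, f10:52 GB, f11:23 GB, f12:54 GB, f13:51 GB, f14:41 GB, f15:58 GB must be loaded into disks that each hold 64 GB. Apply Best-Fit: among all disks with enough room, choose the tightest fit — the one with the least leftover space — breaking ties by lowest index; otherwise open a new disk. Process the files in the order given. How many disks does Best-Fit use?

f1 (59 GB) → disk 1 (remaining 5 GB)
f2 (62 GB) → disk 2 (remaining 2 GB)
f3 (63 GB) → disk 3 (remaining 1 GB)
f4 (33 GB) → disk 4 (remaining 31 GB)
f5 (6 GB) → disk 4 (remaining 25 GB)
f6 (55 GB) → disk 5 (remaining 9 GB)
f7 (37 GB) → disk 6 (remaining 27 GB)
f8 (7 GB) → disk 5 (remaining 2 GB)
f9 (15 GB) → disk 4 (remaining 10 GB)
f10 (52 GB) → disk 7 (remaining 12 GB)
f11 (23 GB) → disk 6 (remaining 4 GB)
f12 (54 GB) → disk 8 (remaining 10 GB)
f13 (51 GB) → disk 9 (remaining 13 GB)
f14 (41 GB) → disk 10 (remaining 23 GB)
f15 (58 GB) → disk 11 (remaining 6 GB)
Final disks: [59] [62] [63] [33,6,15] [55,7] [37,23] [52] [54] [51] [41] [58].

11 disks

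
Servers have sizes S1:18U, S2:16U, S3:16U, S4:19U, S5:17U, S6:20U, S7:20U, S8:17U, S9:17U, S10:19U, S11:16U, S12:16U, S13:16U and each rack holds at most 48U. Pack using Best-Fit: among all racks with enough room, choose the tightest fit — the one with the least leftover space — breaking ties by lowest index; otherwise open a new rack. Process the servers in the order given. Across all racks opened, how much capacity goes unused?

61

S1 (18U) → rack 1 (remaining 30U)
S2 (16U) → rack 1 (remaining 14U)
S3 (16U) → rack 2 (remaining 32U)
S4 (19U) → rack 2 (remaining 13U)
S5 (17U) → rack 3 (remaining 31U)
S6 (20U) → rack 3 (remaining 11U)
S7 (20U) → rack 4 (remaining 28U)
S8 (17U) → rack 4 (remaining 11U)
S9 (17U) → rack 5 (remaining 31U)
S10 (19U) → rack 5 (remaining 12U)
S11 (16U) → rack 6 (remaining 32U)
S12 (16U) → rack 6 (remaining 16U)
S13 (16U) → rack 6 (remaining 0U)
6 racks × 48U = 288U; used 227U; unused 61U.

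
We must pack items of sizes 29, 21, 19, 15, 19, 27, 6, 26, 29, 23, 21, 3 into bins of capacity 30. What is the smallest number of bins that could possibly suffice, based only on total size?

Total size = 29 + 21 + 19 + 15 + 19 + 27 + 6 + 26 + 29 + 23 + 21 + 3 = 238.
⌈238 / 30⌉ = 8.

8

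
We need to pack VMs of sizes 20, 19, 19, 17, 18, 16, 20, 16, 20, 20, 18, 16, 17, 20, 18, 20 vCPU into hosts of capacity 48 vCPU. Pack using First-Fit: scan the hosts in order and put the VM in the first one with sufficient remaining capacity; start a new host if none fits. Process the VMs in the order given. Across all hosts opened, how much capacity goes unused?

host 1: place 20 vCPU, 28 vCPU left
host 1: place 19 vCPU, 9 vCPU left
host 2: place 19 vCPU, 29 vCPU left
host 2: place 17 vCPU, 12 vCPU left
host 3: place 18 vCPU, 30 vCPU left
host 3: place 16 vCPU, 14 vCPU left
host 4: place 20 vCPU, 28 vCPU left
host 4: place 16 vCPU, 12 vCPU left
host 5: place 20 vCPU, 28 vCPU left
host 5: place 20 vCPU, 8 vCPU left
host 6: place 18 vCPU, 30 vCPU left
host 6: place 16 vCPU, 14 vCPU left
host 7: place 17 vCPU, 31 vCPU left
host 7: place 20 vCPU, 11 vCPU left
host 8: place 18 vCPU, 30 vCPU left
host 8: place 20 vCPU, 10 vCPU left
8 hosts × 48 vCPU = 384 vCPU; used 294 vCPU; unused 90 vCPU.

90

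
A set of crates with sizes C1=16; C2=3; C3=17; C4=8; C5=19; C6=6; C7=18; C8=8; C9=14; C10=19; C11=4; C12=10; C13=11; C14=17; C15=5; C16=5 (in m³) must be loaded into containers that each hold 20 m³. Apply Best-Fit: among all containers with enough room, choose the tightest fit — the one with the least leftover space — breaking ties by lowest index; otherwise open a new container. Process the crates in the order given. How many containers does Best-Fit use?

10 containers

container 1: place C1 (16 m³), 4 m³ left
container 1: place C2 (3 m³), 1 m³ left
container 2: place C3 (17 m³), 3 m³ left
container 3: place C4 (8 m³), 12 m³ left
container 4: place C5 (19 m³), 1 m³ left
container 3: place C6 (6 m³), 6 m³ left
container 5: place C7 (18 m³), 2 m³ left
container 6: place C8 (8 m³), 12 m³ left
container 7: place C9 (14 m³), 6 m³ left
container 8: place C10 (19 m³), 1 m³ left
container 3: place C11 (4 m³), 2 m³ left
container 6: place C12 (10 m³), 2 m³ left
container 9: place C13 (11 m³), 9 m³ left
container 10: place C14 (17 m³), 3 m³ left
container 7: place C15 (5 m³), 1 m³ left
container 9: place C16 (5 m³), 4 m³ left
Final containers: [16,3] [17] [8,6,4] [19] [18] [8,10] [14,5] [19] [11,5] [17].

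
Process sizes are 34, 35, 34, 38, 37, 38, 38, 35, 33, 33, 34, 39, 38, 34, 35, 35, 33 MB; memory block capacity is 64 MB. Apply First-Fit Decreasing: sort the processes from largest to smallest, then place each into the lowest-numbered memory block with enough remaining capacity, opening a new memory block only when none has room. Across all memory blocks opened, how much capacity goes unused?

Sorted descending: 39, 38, 38, 38, 38, 37, 35, 35, 35, 35, 34, 34, 34, 34, 33, 33, 33.
Put 39 MB in memory block 1; 25 MB remain.
Put 38 MB in memory block 2; 26 MB remain.
Put 38 MB in memory block 3; 26 MB remain.
Put 38 MB in memory block 4; 26 MB remain.
Put 38 MB in memory block 5; 26 MB remain.
Put 37 MB in memory block 6; 27 MB remain.
Put 35 MB in memory block 7; 29 MB remain.
Put 35 MB in memory block 8; 29 MB remain.
Put 35 MB in memory block 9; 29 MB remain.
Put 35 MB in memory block 10; 29 MB remain.
Put 34 MB in memory block 11; 30 MB remain.
Put 34 MB in memory block 12; 30 MB remain.
Put 34 MB in memory block 13; 30 MB remain.
Put 34 MB in memory block 14; 30 MB remain.
Put 33 MB in memory block 15; 31 MB remain.
Put 33 MB in memory block 16; 31 MB remain.
Put 33 MB in memory block 17; 31 MB remain.
17 memory blocks × 64 MB = 1088 MB; used 603 MB; unused 485 MB.

485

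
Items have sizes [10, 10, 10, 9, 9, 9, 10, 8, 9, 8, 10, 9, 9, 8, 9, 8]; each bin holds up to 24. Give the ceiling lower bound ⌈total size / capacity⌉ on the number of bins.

Total size = 10 + 10 + 10 + 9 + 9 + 9 + 10 + 8 + 9 + 8 + 10 + 9 + 9 + 8 + 9 + 8 = 145.
⌈145 / 24⌉ = 7.

7 bins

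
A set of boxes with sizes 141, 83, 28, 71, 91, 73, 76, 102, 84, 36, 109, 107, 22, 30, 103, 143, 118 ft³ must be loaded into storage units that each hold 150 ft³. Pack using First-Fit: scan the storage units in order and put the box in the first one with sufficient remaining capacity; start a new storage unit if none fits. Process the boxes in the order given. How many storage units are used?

12

storage unit 1: place 141 ft³, 9 ft³ left
storage unit 2: place 83 ft³, 67 ft³ left
storage unit 2: place 28 ft³, 39 ft³ left
storage unit 3: place 71 ft³, 79 ft³ left
storage unit 4: place 91 ft³, 59 ft³ left
storage unit 3: place 73 ft³, 6 ft³ left
storage unit 5: place 76 ft³, 74 ft³ left
storage unit 6: place 102 ft³, 48 ft³ left
storage unit 7: place 84 ft³, 66 ft³ left
storage unit 2: place 36 ft³, 3 ft³ left
storage unit 8: place 109 ft³, 41 ft³ left
storage unit 9: place 107 ft³, 43 ft³ left
storage unit 4: place 22 ft³, 37 ft³ left
storage unit 4: place 30 ft³, 7 ft³ left
storage unit 10: place 103 ft³, 47 ft³ left
storage unit 11: place 143 ft³, 7 ft³ left
storage unit 12: place 118 ft³, 32 ft³ left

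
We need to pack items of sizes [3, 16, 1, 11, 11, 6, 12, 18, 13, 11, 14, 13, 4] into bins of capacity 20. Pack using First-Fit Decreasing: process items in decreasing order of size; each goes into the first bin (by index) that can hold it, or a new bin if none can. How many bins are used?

Sorted descending: 18, 16, 14, 13, 13, 12, 11, 11, 11, 6, 4, 3, 1.
18 → bin 1 (remaining 2)
16 → bin 2 (remaining 4)
14 → bin 3 (remaining 6)
13 → bin 4 (remaining 7)
13 → bin 5 (remaining 7)
12 → bin 6 (remaining 8)
11 → bin 7 (remaining 9)
11 → bin 8 (remaining 9)
11 → bin 9 (remaining 9)
6 → bin 3 (remaining 0)
4 → bin 2 (remaining 0)
3 → bin 4 (remaining 4)
1 → bin 1 (remaining 1)

9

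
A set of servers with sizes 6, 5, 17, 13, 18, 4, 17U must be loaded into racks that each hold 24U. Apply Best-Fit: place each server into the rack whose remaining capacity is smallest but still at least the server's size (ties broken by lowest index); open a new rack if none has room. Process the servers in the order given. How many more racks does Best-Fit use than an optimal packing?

0

Best-Fit: [6,5,13] [17] [18,4] [17] → 4 racks.
Total size 80U; any packing needs at least ⌈80/24⌉ = 4 racks.
So 4 is already optimal.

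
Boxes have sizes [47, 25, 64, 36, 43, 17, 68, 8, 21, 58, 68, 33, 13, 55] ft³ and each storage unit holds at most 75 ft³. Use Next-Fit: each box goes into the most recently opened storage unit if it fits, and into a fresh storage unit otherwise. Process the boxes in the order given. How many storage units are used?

47 ft³ → storage unit 1 (remaining 28 ft³)
25 ft³ → storage unit 1 (remaining 3 ft³)
64 ft³ → storage unit 2 (remaining 11 ft³)
36 ft³ → storage unit 3 (remaining 39 ft³)
43 ft³ → storage unit 4 (remaining 32 ft³)
17 ft³ → storage unit 4 (remaining 15 ft³)
68 ft³ → storage unit 5 (remaining 7 ft³)
8 ft³ → storage unit 6 (remaining 67 ft³)
21 ft³ → storage unit 6 (remaining 46 ft³)
58 ft³ → storage unit 7 (remaining 17 ft³)
68 ft³ → storage unit 8 (remaining 7 ft³)
33 ft³ → storage unit 9 (remaining 42 ft³)
13 ft³ → storage unit 9 (remaining 29 ft³)
55 ft³ → storage unit 10 (remaining 20 ft³)

10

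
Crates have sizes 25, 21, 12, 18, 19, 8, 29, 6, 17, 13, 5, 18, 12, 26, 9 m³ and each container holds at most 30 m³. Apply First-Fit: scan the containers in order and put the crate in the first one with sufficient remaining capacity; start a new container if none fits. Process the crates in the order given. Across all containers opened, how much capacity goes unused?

32

25 m³ → container 1 (remaining 5 m³)
21 m³ → container 2 (remaining 9 m³)
12 m³ → container 3 (remaining 18 m³)
18 m³ → container 3 (remaining 0 m³)
19 m³ → container 4 (remaining 11 m³)
8 m³ → container 2 (remaining 1 m³)
29 m³ → container 5 (remaining 1 m³)
6 m³ → container 4 (remaining 5 m³)
17 m³ → container 6 (remaining 13 m³)
13 m³ → container 6 (remaining 0 m³)
5 m³ → container 1 (remaining 0 m³)
18 m³ → container 7 (remaining 12 m³)
12 m³ → container 7 (remaining 0 m³)
26 m³ → container 8 (remaining 4 m³)
9 m³ → container 9 (remaining 21 m³)
9 containers × 30 m³ = 270 m³; used 238 m³; unused 32 m³.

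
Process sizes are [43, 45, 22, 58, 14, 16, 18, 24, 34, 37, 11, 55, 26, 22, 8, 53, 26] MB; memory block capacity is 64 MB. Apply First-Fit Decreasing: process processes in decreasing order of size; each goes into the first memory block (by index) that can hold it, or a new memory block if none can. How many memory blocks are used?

9

Sorted descending: 58, 55, 53, 45, 43, 37, 34, 26, 26, 24, 22, 22, 18, 16, 14, 11, 8.
58 MB → memory block 1 (remaining 6 MB)
55 MB → memory block 2 (remaining 9 MB)
53 MB → memory block 3 (remaining 11 MB)
45 MB → memory block 4 (remaining 19 MB)
43 MB → memory block 5 (remaining 21 MB)
37 MB → memory block 6 (remaining 27 MB)
34 MB → memory block 7 (remaining 30 MB)
26 MB → memory block 6 (remaining 1 MB)
26 MB → memory block 7 (remaining 4 MB)
24 MB → memory block 8 (remaining 40 MB)
22 MB → memory block 8 (remaining 18 MB)
22 MB → memory block 9 (remaining 42 MB)
18 MB → memory block 4 (remaining 1 MB)
16 MB → memory block 5 (remaining 5 MB)
14 MB → memory block 8 (remaining 4 MB)
11 MB → memory block 3 (remaining 0 MB)
8 MB → memory block 2 (remaining 1 MB)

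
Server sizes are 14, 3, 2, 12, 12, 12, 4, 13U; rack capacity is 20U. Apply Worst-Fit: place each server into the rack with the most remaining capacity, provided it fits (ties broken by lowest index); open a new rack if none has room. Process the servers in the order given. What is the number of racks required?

5

Put 14U in rack 1; 6U remain.
Put 3U in rack 1; 3U remain.
Put 2U in rack 1; 1U remain.
Put 12U in rack 2; 8U remain.
Put 12U in rack 3; 8U remain.
Put 12U in rack 4; 8U remain.
Put 4U in rack 2; 4U remain.
Put 13U in rack 5; 7U remain.
Final racks: [14,3,2] [12,4] [12] [12] [13].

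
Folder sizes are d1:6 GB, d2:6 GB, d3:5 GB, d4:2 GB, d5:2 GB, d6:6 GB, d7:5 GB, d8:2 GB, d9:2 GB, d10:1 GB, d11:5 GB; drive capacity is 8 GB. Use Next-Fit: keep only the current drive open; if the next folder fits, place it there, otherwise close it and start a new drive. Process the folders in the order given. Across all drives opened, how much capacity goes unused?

Put d1 (6 GB) in drive 1; 2 GB remain.
Put d2 (6 GB) in drive 2; 2 GB remain.
Put d3 (5 GB) in drive 3; 3 GB remain.
Put d4 (2 GB) in drive 3; 1 GB remain.
Put d5 (2 GB) in drive 4; 6 GB remain.
Put d6 (6 GB) in drive 4; 0 GB remain.
Put d7 (5 GB) in drive 5; 3 GB remain.
Put d8 (2 GB) in drive 5; 1 GB remain.
Put d9 (2 GB) in drive 6; 6 GB remain.
Put d10 (1 GB) in drive 6; 5 GB remain.
Put d11 (5 GB) in drive 6; 0 GB remain.
6 drives × 8 GB = 48 GB; used 42 GB; unused 6 GB.

6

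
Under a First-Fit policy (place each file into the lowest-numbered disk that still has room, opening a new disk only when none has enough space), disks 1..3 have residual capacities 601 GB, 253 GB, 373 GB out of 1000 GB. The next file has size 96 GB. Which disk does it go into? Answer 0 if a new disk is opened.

Disks with room: disk 1 (601 GB), disk 2 (253 GB), disk 3 (373 GB).
The first with room is disk 1.

1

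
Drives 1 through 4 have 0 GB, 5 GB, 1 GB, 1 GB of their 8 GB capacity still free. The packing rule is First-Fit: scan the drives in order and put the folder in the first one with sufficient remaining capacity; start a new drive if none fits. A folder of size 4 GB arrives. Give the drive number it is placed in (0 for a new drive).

2

Drives with room: drive 2 (5 GB).
The first with room is drive 2.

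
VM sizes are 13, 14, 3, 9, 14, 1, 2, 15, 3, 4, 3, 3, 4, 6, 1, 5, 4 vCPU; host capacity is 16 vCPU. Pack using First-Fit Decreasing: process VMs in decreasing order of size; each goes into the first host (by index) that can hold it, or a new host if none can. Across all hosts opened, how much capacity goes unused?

Sorted descending: 15, 14, 14, 13, 9, 6, 5, 4, 4, 4, 3, 3, 3, 3, 2, 1, 1.
15 vCPU → host 1 (remaining 1 vCPU)
14 vCPU → host 2 (remaining 2 vCPU)
14 vCPU → host 3 (remaining 2 vCPU)
13 vCPU → host 4 (remaining 3 vCPU)
9 vCPU → host 5 (remaining 7 vCPU)
6 vCPU → host 5 (remaining 1 vCPU)
5 vCPU → host 6 (remaining 11 vCPU)
4 vCPU → host 6 (remaining 7 vCPU)
4 vCPU → host 6 (remaining 3 vCPU)
4 vCPU → host 7 (remaining 12 vCPU)
3 vCPU → host 4 (remaining 0 vCPU)
3 vCPU → host 6 (remaining 0 vCPU)
3 vCPU → host 7 (remaining 9 vCPU)
3 vCPU → host 7 (remaining 6 vCPU)
2 vCPU → host 2 (remaining 0 vCPU)
1 vCPU → host 1 (remaining 0 vCPU)
1 vCPU → host 3 (remaining 1 vCPU)
7 hosts × 16 vCPU = 112 vCPU; used 104 vCPU; unused 8 vCPU.

8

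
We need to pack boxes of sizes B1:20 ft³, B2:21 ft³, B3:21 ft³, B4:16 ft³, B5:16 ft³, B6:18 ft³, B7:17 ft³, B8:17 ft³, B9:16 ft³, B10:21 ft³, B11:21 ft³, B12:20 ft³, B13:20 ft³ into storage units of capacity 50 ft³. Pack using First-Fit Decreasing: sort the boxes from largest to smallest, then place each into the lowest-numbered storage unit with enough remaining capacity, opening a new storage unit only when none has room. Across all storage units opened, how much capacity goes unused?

Sorted descending: 21, 21, 21, 21, 20, 20, 20, 18, 17, 17, 16, 16, 16.
21 ft³ → storage unit 1 (remaining 29 ft³)
21 ft³ → storage unit 1 (remaining 8 ft³)
21 ft³ → storage unit 2 (remaining 29 ft³)
21 ft³ → storage unit 2 (remaining 8 ft³)
20 ft³ → storage unit 3 (remaining 30 ft³)
20 ft³ → storage unit 3 (remaining 10 ft³)
20 ft³ → storage unit 4 (remaining 30 ft³)
18 ft³ → storage unit 4 (remaining 12 ft³)
17 ft³ → storage unit 5 (remaining 33 ft³)
17 ft³ → storage unit 5 (remaining 16 ft³)
16 ft³ → storage unit 5 (remaining 0 ft³)
16 ft³ → storage unit 6 (remaining 34 ft³)
16 ft³ → storage unit 6 (remaining 18 ft³)
6 storage units × 50 ft³ = 300 ft³; used 244 ft³; unused 56 ft³.

56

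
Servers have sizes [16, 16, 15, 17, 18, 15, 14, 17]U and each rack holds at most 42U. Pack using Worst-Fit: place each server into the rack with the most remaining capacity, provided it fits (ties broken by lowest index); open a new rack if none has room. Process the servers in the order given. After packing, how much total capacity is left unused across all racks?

40

16U → rack 1 (remaining 26U)
16U → rack 1 (remaining 10U)
15U → rack 2 (remaining 27U)
17U → rack 2 (remaining 10U)
18U → rack 3 (remaining 24U)
15U → rack 3 (remaining 9U)
14U → rack 4 (remaining 28U)
17U → rack 4 (remaining 11U)
4 racks × 42U = 168U; used 128U; unused 40U.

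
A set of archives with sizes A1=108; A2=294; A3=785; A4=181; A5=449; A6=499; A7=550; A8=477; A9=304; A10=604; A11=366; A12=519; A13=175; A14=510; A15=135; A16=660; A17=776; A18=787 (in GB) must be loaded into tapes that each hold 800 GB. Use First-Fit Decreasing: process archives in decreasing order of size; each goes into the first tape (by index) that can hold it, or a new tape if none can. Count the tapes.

12

Sorted descending: 787, 785, 776, 660, 604, 550, 519, 510, 499, 477, 449, 366, 304, 294, 181, 175, 135, 108.
tape 1: place 787 GB, 13 GB left
tape 2: place 785 GB, 15 GB left
tape 3: place 776 GB, 24 GB left
tape 4: place 660 GB, 140 GB left
tape 5: place 604 GB, 196 GB left
tape 6: place 550 GB, 250 GB left
tape 7: place 519 GB, 281 GB left
tape 8: place 510 GB, 290 GB left
tape 9: place 499 GB, 301 GB left
tape 10: place 477 GB, 323 GB left
tape 11: place 449 GB, 351 GB left
tape 12: place 366 GB, 434 GB left
tape 10: place 304 GB, 19 GB left
tape 9: place 294 GB, 7 GB left
tape 5: place 181 GB, 15 GB left
tape 6: place 175 GB, 75 GB left
tape 4: place 135 GB, 5 GB left
tape 7: place 108 GB, 173 GB left
Final tapes: [787] [785] [776] [660,135] [604,181] [550,175] [519,108] [510] [499,294] [477,304] [449] [366].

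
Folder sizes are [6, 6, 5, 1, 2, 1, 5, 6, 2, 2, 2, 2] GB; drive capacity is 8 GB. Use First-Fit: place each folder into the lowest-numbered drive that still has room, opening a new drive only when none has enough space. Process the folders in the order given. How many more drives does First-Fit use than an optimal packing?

First-Fit: [6,1,1] [6,2] [5,2] [5,2] [6,2] [2] → 6 drives.
Total size 40 GB; any packing needs at least ⌈40/8⌉ = 5 drives.
An optimal packing achieves that bound: [6,2] [6,2] [6,2] [5,2,1] [5,2,1] → 5 drives.
Excess: 6 − 5 = 1.

1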